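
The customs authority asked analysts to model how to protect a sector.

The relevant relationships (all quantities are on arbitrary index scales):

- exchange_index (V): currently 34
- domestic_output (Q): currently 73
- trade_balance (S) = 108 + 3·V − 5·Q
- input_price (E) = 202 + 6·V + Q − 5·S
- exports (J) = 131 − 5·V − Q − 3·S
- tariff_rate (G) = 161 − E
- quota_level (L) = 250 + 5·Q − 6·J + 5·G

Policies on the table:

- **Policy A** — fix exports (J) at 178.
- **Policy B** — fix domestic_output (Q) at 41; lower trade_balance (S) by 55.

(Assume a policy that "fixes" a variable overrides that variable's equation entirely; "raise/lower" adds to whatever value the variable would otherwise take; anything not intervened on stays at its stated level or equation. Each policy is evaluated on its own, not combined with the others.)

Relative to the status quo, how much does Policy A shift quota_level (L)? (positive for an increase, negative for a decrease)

1050

Baseline:
  V = 34
  Q = 73
  S = 108 + 3·34 − 5·73 = -155
  E = 202 + 6·34 + 73 − 5·(-155) = 1254
  J = 131 − 5·34 − 73 − 3·(-155) = 353
  G = 161 − 1254 = -1093
  L = 250 + 5·73 − 6·353 + 5·(-1093) = -6968
Policy A (J := 178):
  V = 34
  Q = 73
  S = 108 + 3·34 − 5·73 = -155
  E = 202 + 6·34 + 73 − 5·(-155) = 1254
  J = 178
  G = 161 − 1254 = -1093
  L = 250 + 5·73 − 6·178 + 5·(-1093) = -5918
Change in L: -5918 − (-6968) = 1050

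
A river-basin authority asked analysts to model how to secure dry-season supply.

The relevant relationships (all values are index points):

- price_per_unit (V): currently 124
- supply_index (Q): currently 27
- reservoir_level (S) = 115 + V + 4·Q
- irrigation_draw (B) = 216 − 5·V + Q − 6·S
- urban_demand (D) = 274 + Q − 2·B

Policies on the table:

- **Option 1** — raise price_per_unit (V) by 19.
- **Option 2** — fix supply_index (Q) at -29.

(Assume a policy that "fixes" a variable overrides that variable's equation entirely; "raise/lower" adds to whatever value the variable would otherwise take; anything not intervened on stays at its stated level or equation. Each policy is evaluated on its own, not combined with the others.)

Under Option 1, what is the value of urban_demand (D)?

5637

Option 1 (V + 19):
  V = 124 + 19 = 143
  Q = 27
  S = 115 + 143 + 4·27 = 366
  B = 216 − 5·143 + 27 − 6·366 = -2668
  D = 274 + 27 − 2·(-2668) = 5637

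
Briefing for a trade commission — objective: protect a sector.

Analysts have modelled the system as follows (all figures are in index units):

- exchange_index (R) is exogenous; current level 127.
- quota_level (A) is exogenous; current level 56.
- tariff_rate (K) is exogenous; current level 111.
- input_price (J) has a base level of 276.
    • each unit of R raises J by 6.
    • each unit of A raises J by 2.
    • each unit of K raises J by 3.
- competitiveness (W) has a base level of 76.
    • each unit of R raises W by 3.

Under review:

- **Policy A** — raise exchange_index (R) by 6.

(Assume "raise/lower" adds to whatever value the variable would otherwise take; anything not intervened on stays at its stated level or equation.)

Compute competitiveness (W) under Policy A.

Policy A (R + 6):
  R = 127 + 6 = 133
  W = 76 + 3·133 = 475

475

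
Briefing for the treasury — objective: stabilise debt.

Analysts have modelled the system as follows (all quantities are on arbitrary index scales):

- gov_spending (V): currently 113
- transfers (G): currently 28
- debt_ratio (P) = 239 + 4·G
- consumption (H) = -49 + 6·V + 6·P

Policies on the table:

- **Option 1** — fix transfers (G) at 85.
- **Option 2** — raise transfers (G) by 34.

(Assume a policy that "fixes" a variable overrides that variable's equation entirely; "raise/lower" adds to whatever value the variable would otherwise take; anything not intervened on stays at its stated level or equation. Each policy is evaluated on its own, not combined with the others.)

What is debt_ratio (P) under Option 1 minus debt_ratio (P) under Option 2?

92

Option 1 (G := 85):
  G = 85
  P = 239 + 4·85 = 579
Option 2 (G + 34):
  G = 28 + 34 = 62
  P = 239 + 4·62 = 487
P: 579 − 487 = 92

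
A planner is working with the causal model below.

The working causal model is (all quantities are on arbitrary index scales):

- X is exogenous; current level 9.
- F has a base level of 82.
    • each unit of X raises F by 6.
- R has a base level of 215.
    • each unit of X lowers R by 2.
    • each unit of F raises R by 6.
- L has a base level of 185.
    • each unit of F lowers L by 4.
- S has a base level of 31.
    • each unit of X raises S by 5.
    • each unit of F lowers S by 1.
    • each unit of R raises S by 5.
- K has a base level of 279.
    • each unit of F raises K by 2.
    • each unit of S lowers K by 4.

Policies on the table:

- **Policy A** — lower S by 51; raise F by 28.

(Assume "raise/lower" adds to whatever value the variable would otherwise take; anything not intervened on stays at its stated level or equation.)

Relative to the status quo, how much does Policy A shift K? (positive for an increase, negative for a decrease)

Baseline:
  X = 9
  F = 82 + 6·9 = 136
  R = 215 − 2·9 + 6·136 = 1013
  S = 31 + 5·9 − 136 + 5·1013 = 5005
  K = 279 + 2·136 − 4·5005 = -19469
Policy A (S − 51, F + 28):
  X = 9
  F = 82 + 6·9 (+28 from intervention) = 164
  R = 215 − 2·9 + 6·164 = 1181
  S = 31 + 5·9 − 164 + 5·1181 (−51 from intervention) = 5766
  K = 279 + 2·164 − 4·5766 = -22457
Change in K: -22457 − (-19469) = -2988

-2988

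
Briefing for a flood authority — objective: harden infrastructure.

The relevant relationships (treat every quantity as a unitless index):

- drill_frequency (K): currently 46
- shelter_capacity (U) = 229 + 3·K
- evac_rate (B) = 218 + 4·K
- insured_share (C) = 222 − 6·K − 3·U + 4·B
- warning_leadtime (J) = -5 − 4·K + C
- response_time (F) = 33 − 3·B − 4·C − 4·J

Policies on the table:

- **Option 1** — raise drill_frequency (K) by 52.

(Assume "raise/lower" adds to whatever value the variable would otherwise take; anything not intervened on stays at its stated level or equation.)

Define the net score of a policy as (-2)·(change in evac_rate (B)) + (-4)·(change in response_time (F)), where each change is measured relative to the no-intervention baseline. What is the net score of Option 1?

416

Baseline:
  K = 46
  U = 229 + 3·46 = 367
  B = 218 + 4·46 = 402
  C = 222 − 6·46 − 3·367 + 4·402 = 453
  J = -5 − 4·46 + 453 = 264
  F = 33 − 3·402 − 4·453 − 4·264 = -4041
Option 1 (K + 52):
  K = 46 + 52 = 98
  U = 229 + 3·98 = 523
  B = 218 + 4·98 = 610
  C = 222 − 6·98 − 3·523 + 4·610 = 505
  J = -5 − 4·98 + 505 = 108
  F = 33 − 3·610 − 4·505 − 4·108 = -4249
ΔB = 610 − 402 = 208; ΔF = -4249 − (-4041) = -208
Score = (-2)·208 + (-4)·(-208) = 416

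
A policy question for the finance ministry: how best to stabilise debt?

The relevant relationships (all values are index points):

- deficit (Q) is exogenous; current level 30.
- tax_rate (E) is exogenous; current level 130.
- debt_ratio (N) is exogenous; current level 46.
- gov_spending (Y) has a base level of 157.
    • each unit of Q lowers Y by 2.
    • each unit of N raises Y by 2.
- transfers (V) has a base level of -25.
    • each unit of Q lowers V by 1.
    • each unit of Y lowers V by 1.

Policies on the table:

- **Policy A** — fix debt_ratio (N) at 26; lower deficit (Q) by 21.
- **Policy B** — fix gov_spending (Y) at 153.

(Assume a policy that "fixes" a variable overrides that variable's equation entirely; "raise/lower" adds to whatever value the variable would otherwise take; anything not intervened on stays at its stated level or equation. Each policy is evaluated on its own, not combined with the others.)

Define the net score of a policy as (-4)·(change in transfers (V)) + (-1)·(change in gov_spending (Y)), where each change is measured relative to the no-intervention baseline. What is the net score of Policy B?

-108

Baseline:
  Q = 30
  N = 46
  Y = 157 − 2·30 + 2·46 = 189
  V = -25 − 30 − 189 = -244
Policy B (Y := 153):
  Q = 30
  N = 46
  Y = 153
  V = -25 − 30 − 153 = -208
ΔV = -208 − (-244) = 36; ΔY = 153 − 189 = -36
Score = (-4)·36 + (-1)·(-36) = -108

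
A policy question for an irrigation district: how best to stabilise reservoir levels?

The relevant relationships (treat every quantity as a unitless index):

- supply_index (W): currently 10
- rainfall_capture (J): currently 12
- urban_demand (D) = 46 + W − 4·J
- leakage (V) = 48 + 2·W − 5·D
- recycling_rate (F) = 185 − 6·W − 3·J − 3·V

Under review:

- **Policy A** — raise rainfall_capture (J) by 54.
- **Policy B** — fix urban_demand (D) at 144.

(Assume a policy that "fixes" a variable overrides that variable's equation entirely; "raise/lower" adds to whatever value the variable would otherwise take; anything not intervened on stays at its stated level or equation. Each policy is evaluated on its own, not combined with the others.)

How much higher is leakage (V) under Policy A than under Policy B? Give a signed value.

Policy A (J + 54):
  W = 10
  J = 12 + 54 = 66
  D = 46 + 10 − 4·66 = -208
  V = 48 + 2·10 − 5·(-208) = 1108
Policy B (D := 144):
  W = 10
  J = 12
  D = 144
  V = 48 + 2·10 − 5·144 = -652
V: 1108 − (-652) = 1760

1760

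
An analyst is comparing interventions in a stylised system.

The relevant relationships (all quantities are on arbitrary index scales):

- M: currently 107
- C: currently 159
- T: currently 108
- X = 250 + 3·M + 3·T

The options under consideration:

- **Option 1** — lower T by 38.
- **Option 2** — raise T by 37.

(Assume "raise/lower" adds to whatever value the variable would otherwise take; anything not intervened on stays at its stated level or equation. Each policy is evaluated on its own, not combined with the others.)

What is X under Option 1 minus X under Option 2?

Option 1 (T − 38):
  M = 107
  T = 108 − 38 = 70
  X = 250 + 3·107 + 3·70 = 781
Option 2 (T + 37):
  M = 107
  T = 108 + 37 = 145
  X = 250 + 3·107 + 3·145 = 1006
X: 781 − 1006 = -225

-225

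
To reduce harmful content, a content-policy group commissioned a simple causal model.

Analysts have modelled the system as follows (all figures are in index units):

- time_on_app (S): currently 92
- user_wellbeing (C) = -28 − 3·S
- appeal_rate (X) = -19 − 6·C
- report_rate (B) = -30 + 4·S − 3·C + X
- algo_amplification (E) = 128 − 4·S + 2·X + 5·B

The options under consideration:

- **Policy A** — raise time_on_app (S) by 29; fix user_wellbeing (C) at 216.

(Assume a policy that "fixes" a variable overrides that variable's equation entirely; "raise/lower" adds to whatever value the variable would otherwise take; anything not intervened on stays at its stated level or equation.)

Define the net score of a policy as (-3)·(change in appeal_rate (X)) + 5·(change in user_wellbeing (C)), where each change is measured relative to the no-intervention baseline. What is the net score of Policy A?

11960

Baseline:
  S = 92
  C = -28 − 3·92 = -304
  X = -19 − 6·(-304) = 1805
Policy A (S + 29, C := 216):
  S = 92 + 29 = 121
  C = 216
  X = -19 − 6·216 = -1315
ΔX = -1315 − 1805 = -3120; ΔC = 216 − (-304) = 520
Score = (-3)·(-3120) + 5·520 = 11960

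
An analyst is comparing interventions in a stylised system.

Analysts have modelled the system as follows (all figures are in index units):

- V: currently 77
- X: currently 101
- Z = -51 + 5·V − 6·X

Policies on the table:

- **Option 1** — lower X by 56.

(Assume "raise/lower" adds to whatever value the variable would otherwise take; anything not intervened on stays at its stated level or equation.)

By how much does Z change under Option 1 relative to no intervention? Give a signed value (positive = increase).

Baseline:
  V = 77
  X = 101
  Z = -51 + 5·77 − 6·101 = -272
Option 1 (X − 56):
  V = 77
  X = 101 − 56 = 45
  Z = -51 + 5·77 − 6·45 = 64
Change in Z: 64 − (-272) = 336

336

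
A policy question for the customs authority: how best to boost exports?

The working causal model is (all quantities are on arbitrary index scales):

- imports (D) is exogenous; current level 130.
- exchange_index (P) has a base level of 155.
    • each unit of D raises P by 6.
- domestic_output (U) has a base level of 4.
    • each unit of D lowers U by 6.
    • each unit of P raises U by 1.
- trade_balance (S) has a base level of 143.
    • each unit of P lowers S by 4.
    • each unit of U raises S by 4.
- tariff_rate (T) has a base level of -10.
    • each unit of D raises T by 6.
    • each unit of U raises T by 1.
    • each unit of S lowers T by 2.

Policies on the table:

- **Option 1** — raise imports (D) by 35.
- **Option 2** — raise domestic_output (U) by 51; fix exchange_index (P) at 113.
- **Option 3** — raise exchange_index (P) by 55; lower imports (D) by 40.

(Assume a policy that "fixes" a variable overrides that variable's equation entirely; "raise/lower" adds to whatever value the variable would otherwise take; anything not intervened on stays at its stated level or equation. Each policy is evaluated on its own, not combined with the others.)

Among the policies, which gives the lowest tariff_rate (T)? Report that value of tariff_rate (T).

4746

Option 1 (D + 35):
  D = 130 + 35 = 165
  P = 155 + 6·165 = 1145
  U = 4 − 6·165 + 1145 = 159
  S = 143 − 4·1145 + 4·159 = -3801
  T = -10 + 6·165 + 159 − 2·(-3801) = 8741
Option 2 (U + 51, P := 113):
  D = 130
  P = 113
  U = 4 − 6·130 + 113 (+51 from intervention) = -612
  S = 143 − 4·113 + 4·(-612) = -2757
  T = -10 + 6·130 + (-612) − 2·(-2757) = 5672
Option 3 (P + 55, D − 40):
  D = 130 − 40 = 90
  P = 155 + 6·90 (+55 from intervention) = 750
  U = 4 − 6·90 + 750 = 214
  S = 143 − 4·750 + 4·214 = -2001
  T = -10 + 6·90 + 214 − 2·(-2001) = 4746
Comparing — Option 1: T=8741, Option 2: T=5672, Option 3: T=4746. Lowest is 4746 (Option 3).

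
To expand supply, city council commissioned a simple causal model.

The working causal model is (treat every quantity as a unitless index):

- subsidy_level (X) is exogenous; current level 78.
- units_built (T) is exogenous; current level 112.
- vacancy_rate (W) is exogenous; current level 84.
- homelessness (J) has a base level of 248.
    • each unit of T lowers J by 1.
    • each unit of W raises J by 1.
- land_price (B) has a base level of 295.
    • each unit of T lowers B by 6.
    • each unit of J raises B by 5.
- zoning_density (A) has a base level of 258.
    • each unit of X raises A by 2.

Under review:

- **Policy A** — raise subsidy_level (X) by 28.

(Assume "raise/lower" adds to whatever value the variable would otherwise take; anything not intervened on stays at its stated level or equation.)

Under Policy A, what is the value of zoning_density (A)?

470

Policy A (X + 28):
  X = 78 + 28 = 106
  A = 258 + 2·106 = 470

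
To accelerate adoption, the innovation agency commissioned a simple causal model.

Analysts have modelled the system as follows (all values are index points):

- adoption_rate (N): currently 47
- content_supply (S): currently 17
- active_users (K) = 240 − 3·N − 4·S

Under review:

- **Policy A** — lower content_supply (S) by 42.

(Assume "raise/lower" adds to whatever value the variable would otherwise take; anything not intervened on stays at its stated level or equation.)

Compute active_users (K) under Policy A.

Policy A (S − 42):
  N = 47
  S = 17 − 42 = -25
  K = 240 − 3·47 − 4·(-25) = 199

199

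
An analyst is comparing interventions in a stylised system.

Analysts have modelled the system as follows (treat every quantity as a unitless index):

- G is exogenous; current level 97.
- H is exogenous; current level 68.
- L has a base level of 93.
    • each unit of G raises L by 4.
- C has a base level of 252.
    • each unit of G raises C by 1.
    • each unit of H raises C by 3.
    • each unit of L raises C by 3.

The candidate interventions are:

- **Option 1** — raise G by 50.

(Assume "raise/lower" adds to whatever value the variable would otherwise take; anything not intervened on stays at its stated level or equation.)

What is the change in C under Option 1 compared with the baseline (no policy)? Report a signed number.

650

Baseline:
  G = 97
  H = 68
  L = 93 + 4·97 = 481
  C = 252 + 97 + 3·68 + 3·481 = 1996
Option 1 (G + 50):
  G = 97 + 50 = 147
  H = 68
  L = 93 + 4·147 = 681
  C = 252 + 147 + 3·68 + 3·681 = 2646
Change in C: 2646 − 1996 = 650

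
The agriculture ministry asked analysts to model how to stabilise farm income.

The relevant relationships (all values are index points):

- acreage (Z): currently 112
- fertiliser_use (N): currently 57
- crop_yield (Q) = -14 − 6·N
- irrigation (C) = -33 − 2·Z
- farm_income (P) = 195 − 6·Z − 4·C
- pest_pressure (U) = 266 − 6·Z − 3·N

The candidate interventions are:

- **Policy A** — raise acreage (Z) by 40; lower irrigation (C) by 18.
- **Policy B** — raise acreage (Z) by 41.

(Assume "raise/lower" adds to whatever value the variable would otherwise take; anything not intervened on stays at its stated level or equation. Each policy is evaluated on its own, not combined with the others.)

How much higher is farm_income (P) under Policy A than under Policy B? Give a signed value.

70

Policy A (Z + 40, C − 18):
  Z = 112 + 40 = 152
  C = -33 − 2·152 (−18 from intervention) = -355
  P = 195 − 6·152 − 4·(-355) = 703
Policy B (Z + 41):
  Z = 112 + 41 = 153
  C = -33 − 2·153 = -339
  P = 195 − 6·153 − 4·(-339) = 633
P: 703 − 633 = 70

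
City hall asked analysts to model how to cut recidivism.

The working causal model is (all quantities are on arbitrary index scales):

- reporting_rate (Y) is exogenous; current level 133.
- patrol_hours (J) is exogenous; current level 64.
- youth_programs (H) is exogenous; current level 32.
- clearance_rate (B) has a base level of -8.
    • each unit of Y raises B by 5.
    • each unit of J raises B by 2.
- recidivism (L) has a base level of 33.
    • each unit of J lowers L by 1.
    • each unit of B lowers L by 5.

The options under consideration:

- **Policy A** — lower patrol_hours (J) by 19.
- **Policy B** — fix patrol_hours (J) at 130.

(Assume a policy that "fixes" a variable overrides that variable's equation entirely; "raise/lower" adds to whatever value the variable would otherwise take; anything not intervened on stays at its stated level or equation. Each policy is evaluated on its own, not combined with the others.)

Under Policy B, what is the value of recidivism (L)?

Policy B (J := 130):
  Y = 133
  J = 130
  B = -8 + 5·133 + 2·130 = 917
  L = 33 − 130 − 5·917 = -4682

-4682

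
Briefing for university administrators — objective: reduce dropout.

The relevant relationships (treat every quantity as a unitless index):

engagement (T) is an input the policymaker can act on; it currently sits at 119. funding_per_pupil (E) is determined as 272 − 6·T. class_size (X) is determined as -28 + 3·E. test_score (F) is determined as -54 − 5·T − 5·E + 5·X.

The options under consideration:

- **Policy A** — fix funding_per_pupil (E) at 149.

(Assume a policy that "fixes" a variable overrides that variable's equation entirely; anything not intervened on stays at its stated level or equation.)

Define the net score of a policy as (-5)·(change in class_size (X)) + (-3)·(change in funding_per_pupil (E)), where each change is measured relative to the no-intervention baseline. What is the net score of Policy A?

Baseline:
  T = 119
  E = 272 − 6·119 = -442
  X = -28 + 3·(-442) = -1354
Policy A (E := 149):
  T = 119
  E = 149
  X = -28 + 3·149 = 419
ΔX = 419 − (-1354) = 1773; ΔE = 149 − (-442) = 591
Score = (-5)·1773 + (-3)·591 = -10638

-10638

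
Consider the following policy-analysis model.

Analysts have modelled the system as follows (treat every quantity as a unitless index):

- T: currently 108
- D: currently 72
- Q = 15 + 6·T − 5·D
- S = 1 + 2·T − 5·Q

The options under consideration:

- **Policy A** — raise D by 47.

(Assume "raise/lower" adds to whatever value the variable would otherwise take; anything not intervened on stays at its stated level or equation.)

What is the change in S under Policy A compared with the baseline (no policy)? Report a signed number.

Baseline:
  T = 108
  D = 72
  Q = 15 + 6·108 − 5·72 = 303
  S = 1 + 2·108 − 5·303 = -1298
Policy A (D + 47):
  T = 108
  D = 72 + 47 = 119
  Q = 15 + 6·108 − 5·119 = 68
  S = 1 + 2·108 − 5·68 = -123
Change in S: -123 − (-1298) = 1175

1175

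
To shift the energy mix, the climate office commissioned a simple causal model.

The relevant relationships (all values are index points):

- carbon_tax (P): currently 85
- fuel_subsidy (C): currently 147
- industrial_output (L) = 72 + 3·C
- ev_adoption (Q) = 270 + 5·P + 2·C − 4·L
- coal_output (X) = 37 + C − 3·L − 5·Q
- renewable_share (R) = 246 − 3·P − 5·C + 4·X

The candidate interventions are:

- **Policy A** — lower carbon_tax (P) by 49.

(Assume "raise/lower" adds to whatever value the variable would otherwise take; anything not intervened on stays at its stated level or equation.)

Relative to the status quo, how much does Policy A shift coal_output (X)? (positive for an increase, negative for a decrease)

Baseline:
  P = 85
  C = 147
  L = 72 + 3·147 = 513
  Q = 270 + 5·85 + 2·147 − 4·513 = -1063
  X = 37 + 147 − 3·513 − 5·(-1063) = 3960
Policy A (P − 49):
  P = 85 − 49 = 36
  C = 147
  L = 72 + 3·147 = 513
  Q = 270 + 5·36 + 2·147 − 4·513 = -1308
  X = 37 + 147 − 3·513 − 5·(-1308) = 5185
Change in X: 5185 − 3960 = 1225

1225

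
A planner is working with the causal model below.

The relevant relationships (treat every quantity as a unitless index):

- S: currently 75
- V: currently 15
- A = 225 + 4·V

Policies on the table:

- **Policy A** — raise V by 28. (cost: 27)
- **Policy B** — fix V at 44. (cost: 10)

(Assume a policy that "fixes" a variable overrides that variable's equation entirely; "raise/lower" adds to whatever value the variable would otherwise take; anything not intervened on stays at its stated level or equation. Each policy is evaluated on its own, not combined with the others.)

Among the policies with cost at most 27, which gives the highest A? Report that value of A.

Policy A (V + 28):
  V = 15 + 28 = 43
  A = 225 + 4·43 = 397
Policy B (V := 44):
  V = 44
  A = 225 + 4·44 = 401
Comparing — Policy A: A=397, Policy B: A=401. Highest is 401 (Policy B).

401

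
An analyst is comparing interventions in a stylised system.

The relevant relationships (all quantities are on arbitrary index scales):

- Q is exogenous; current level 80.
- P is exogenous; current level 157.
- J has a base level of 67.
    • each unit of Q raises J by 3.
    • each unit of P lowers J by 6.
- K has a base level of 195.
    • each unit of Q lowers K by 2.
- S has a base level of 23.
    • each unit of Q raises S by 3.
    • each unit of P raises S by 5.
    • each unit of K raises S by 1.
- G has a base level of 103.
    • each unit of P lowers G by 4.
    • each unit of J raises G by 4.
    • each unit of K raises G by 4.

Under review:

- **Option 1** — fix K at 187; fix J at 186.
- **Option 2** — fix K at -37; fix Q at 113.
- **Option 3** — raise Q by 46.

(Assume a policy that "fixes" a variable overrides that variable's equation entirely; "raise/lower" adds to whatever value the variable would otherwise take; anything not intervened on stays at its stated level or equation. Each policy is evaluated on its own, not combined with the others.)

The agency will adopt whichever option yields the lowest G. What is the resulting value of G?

Option 1 (K := 187, J := 186):
  Q = 80
  P = 157
  J = 186
  K = 187
  G = 103 − 4·157 + 4·186 + 4·187 = 967
Option 2 (K := -37, Q := 113):
  Q = 113
  P = 157
  J = 67 + 3·113 − 6·157 = -536
  K = -37
  G = 103 − 4·157 + 4·(-536) + 4·(-37) = -2817
Option 3 (Q + 46):
  Q = 80 + 46 = 126
  P = 157
  J = 67 + 3·126 − 6·157 = -497
  K = 195 − 2·126 = -57
  G = 103 − 4·157 + 4·(-497) + 4·(-57) = -2741
Comparing — Option 1: G=967, Option 2: G=-2817, Option 3: G=-2741. Lowest is -2817 (Option 2).

-2817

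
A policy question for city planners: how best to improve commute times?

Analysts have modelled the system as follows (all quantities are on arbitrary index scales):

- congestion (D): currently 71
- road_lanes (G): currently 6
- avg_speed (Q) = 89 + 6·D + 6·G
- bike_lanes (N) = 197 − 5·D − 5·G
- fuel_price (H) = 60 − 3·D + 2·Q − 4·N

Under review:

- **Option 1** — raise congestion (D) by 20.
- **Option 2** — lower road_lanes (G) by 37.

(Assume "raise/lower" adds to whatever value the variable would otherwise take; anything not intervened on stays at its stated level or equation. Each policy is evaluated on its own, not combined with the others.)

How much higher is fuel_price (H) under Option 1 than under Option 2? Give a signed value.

Option 1 (D + 20):
  D = 71 + 20 = 91
  G = 6
  Q = 89 + 6·91 + 6·6 = 671
  N = 197 − 5·91 − 5·6 = -288
  H = 60 − 3·91 + 2·671 − 4·(-288) = 2281
Option 2 (G − 37):
  D = 71
  G = 6 − 37 = -31
  Q = 89 + 6·71 + 6·(-31) = 329
  N = 197 − 5·71 − 5·(-31) = -3
  H = 60 − 3·71 + 2·329 − 4·(-3) = 517
H: 2281 − 517 = 1764

1764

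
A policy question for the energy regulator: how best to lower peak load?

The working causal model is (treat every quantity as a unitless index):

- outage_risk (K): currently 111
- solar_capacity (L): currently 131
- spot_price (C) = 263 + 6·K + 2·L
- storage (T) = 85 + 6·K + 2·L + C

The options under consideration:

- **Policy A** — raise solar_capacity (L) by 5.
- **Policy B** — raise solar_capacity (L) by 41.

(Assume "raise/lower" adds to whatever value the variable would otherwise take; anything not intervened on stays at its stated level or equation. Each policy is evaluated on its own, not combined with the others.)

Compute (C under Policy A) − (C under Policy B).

-72

Policy A (L + 5):
  K = 111
  L = 131 + 5 = 136
  C = 263 + 6·111 + 2·136 = 1201
Policy B (L + 41):
  K = 111
  L = 131 + 41 = 172
  C = 263 + 6·111 + 2·172 = 1273
C: 1201 − 1273 = -72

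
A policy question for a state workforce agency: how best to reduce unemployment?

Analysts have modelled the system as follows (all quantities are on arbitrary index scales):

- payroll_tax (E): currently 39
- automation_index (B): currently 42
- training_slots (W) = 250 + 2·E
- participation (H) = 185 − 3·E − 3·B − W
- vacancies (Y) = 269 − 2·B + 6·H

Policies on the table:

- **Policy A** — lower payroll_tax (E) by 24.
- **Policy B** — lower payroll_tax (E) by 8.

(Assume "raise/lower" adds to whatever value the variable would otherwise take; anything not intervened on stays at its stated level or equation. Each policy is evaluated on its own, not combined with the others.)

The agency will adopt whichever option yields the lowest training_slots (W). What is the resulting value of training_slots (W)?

280

Policy A (E − 24):
  E = 39 − 24 = 15
  W = 250 + 2·15 = 280
Policy B (E − 8):
  E = 39 − 8 = 31
  W = 250 + 2·31 = 312
Comparing — Policy A: W=280, Policy B: W=312. Lowest is 280 (Policy A).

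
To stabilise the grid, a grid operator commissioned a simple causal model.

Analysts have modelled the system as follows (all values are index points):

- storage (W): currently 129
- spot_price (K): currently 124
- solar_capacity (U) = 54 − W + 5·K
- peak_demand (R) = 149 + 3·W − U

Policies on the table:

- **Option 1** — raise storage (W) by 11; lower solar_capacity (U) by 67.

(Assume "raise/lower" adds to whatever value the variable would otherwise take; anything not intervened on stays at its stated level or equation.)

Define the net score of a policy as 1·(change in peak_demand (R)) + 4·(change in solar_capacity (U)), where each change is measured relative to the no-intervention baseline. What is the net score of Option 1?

Baseline:
  W = 129
  K = 124
  U = 54 − 129 + 5·124 = 545
  R = 149 + 3·129 − 545 = -9
Option 1 (W + 11, U − 67):
  W = 129 + 11 = 140
  K = 124
  U = 54 − 140 + 5·124 (−67 from intervention) = 467
  R = 149 + 3·140 − 467 = 102
ΔR = 102 − (-9) = 111; ΔU = 467 − 545 = -78
Score = 1·111 + 4·(-78) = -201

-201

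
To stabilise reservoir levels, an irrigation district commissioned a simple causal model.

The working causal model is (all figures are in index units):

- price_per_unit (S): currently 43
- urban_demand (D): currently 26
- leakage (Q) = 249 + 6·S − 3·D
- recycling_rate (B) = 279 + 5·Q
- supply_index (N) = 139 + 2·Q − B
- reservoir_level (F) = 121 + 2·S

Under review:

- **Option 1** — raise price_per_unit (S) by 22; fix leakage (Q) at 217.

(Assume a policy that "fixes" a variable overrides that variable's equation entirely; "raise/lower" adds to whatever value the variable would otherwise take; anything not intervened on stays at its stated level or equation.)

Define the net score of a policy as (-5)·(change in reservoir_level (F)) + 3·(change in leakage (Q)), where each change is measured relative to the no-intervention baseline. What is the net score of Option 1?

-856

Baseline:
  S = 43
  D = 26
  Q = 249 + 6·43 − 3·26 = 429
  F = 121 + 2·43 = 207
Option 1 (S + 22, Q := 217):
  S = 43 + 22 = 65
  D = 26
  Q = 217
  F = 121 + 2·65 = 251
ΔF = 251 − 207 = 44; ΔQ = 217 − 429 = -212
Score = (-5)·44 + 3·(-212) = -856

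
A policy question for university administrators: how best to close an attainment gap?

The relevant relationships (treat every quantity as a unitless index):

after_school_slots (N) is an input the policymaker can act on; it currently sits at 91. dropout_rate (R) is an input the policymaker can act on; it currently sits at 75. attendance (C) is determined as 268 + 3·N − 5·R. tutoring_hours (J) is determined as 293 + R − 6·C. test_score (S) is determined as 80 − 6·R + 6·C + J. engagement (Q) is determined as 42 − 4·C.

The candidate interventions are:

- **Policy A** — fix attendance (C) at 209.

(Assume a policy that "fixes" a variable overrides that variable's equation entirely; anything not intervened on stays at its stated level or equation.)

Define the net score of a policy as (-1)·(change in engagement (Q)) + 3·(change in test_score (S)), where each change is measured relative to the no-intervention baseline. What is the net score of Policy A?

172

Baseline:
  N = 91
  R = 75
  C = 268 + 3·91 − 5·75 = 166
  J = 293 + 75 − 6·166 = -628
  S = 80 − 6·75 + 6·166 + (-628) = -2
  Q = 42 − 4·166 = -622
Policy A (C := 209):
  N = 91
  R = 75
  C = 209
  J = 293 + 75 − 6·209 = -886
  S = 80 − 6·75 + 6·209 + (-886) = -2
  Q = 42 − 4·209 = -794
ΔQ = -794 − (-622) = -172; ΔS = -2 − (-2) = 0
Score = (-1)·(-172) + 3·0 = 172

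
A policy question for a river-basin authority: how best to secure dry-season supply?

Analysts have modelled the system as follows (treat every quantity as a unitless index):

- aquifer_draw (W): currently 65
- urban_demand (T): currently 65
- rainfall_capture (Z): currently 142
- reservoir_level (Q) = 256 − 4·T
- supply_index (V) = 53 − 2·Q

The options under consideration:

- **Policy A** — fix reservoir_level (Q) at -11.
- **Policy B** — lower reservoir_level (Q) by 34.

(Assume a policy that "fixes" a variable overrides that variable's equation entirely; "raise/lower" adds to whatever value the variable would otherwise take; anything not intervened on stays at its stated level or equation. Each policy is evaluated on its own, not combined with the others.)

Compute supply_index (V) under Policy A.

75

Policy A (Q := -11):
  T = 65
  Q = -11
  V = 53 − 2·(-11) = 75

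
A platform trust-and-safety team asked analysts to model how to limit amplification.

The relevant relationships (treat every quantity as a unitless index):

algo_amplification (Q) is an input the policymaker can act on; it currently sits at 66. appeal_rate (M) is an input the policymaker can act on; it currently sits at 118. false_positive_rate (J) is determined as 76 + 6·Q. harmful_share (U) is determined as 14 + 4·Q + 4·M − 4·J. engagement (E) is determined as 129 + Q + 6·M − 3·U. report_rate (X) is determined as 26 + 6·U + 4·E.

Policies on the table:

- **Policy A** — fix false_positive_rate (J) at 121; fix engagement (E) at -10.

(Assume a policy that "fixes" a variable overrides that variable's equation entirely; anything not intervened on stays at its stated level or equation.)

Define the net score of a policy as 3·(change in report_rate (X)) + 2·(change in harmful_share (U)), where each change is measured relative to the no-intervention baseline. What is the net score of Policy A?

Baseline:
  Q = 66
  M = 118
  J = 76 + 6·66 = 472
  U = 14 + 4·66 + 4·118 − 4·472 = -1138
  E = 129 + 66 + 6·118 − 3·(-1138) = 4317
  X = 26 + 6·(-1138) + 4·4317 = 10466
Policy A (J := 121, E := -10):
  Q = 66
  M = 118
  J = 121
  U = 14 + 4·66 + 4·118 − 4·121 = 266
  E = -10
  X = 26 + 6·266 + 4·(-10) = 1582
ΔX = 1582 − 10466 = -8884; ΔU = 266 − (-1138) = 1404
Score = 3·(-8884) + 2·1404 = -23844

-23844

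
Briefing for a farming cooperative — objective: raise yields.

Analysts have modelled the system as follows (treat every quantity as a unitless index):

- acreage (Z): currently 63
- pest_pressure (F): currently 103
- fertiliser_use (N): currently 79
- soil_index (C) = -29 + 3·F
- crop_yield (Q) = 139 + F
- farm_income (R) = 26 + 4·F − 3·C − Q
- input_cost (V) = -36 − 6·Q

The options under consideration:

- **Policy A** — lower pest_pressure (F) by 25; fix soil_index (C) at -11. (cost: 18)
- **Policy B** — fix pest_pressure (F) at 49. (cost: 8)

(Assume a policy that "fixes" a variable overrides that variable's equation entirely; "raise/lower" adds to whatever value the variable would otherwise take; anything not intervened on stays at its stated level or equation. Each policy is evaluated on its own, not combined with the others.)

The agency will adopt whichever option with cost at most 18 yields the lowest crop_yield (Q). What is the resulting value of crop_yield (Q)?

Policy A (F − 25, C := -11):
  F = 103 − 25 = 78
  Q = 139 + 78 = 217
Policy B (F := 49):
  F = 49
  Q = 139 + 49 = 188
Comparing — Policy A: Q=217, Policy B: Q=188. Lowest is 188 (Policy B).

188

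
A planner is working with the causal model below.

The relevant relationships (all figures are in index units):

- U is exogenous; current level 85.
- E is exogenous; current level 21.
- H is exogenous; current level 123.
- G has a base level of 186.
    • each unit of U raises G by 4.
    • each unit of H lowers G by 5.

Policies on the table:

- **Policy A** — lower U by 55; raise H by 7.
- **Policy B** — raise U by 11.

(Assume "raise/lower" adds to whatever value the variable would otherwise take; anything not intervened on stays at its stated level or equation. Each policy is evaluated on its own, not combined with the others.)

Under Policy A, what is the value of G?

Policy A (U − 55, H + 7):
  U = 85 − 55 = 30
  H = 123 + 7 = 130
  G = 186 + 4·30 − 5·130 = -344

-344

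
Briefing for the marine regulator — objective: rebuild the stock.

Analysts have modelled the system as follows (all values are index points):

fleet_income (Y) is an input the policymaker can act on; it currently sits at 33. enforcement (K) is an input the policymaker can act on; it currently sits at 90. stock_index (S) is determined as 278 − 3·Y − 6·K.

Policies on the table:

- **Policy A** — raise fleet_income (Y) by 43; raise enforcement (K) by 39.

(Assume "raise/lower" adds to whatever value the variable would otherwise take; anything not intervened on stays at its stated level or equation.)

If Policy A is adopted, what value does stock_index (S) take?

-724

Policy A (Y + 43, K + 39):
  Y = 33 + 43 = 76
  K = 90 + 39 = 129
  S = 278 − 3·76 − 6·129 = -724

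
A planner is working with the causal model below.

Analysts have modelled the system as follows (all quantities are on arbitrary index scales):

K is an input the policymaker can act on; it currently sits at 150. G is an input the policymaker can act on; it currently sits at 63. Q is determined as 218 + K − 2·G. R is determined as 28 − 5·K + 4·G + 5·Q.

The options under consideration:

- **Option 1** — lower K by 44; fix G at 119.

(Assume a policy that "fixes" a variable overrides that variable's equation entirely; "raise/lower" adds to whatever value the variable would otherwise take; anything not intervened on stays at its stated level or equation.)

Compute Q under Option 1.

Option 1 (K − 44, G := 119):
  K = 150 − 44 = 106
  G = 119
  Q = 218 + 106 − 2·119 = 86

86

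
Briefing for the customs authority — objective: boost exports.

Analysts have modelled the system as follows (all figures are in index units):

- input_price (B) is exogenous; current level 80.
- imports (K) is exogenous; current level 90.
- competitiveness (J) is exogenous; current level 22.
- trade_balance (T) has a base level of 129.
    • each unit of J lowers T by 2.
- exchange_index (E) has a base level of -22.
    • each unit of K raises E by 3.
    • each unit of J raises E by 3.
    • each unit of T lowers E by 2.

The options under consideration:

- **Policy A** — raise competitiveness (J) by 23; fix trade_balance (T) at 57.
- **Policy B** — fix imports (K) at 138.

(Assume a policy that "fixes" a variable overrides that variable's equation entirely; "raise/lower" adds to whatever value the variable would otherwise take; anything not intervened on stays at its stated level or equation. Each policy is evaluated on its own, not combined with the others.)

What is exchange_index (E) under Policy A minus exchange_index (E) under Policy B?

Policy A (J + 23, T := 57):
  K = 90
  J = 22 + 23 = 45
  T = 57
  E = -22 + 3·90 + 3·45 − 2·57 = 269
Policy B (K := 138):
  K = 138
  J = 22
  T = 129 − 2·22 = 85
  E = -22 + 3·138 + 3·22 − 2·85 = 288
E: 269 − 288 = -19

-19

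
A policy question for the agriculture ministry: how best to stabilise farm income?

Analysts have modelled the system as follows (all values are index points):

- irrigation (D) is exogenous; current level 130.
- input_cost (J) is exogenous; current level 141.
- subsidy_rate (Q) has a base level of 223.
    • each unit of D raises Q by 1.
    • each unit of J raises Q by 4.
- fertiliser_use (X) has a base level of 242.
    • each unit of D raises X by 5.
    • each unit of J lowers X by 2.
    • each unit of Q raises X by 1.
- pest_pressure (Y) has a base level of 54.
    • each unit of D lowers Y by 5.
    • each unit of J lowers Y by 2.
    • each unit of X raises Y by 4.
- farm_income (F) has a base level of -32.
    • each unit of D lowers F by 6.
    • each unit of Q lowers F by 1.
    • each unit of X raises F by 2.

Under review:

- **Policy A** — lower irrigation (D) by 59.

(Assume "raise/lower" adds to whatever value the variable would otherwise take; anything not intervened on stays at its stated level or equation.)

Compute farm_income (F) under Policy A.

Policy A (D − 59):
  D = 130 − 59 = 71
  J = 141
  Q = 223 + 71 + 4·141 = 858
  X = 242 + 5·71 − 2·141 + 858 = 1173
  F = -32 − 6·71 − 858 + 2·1173 = 1030

1030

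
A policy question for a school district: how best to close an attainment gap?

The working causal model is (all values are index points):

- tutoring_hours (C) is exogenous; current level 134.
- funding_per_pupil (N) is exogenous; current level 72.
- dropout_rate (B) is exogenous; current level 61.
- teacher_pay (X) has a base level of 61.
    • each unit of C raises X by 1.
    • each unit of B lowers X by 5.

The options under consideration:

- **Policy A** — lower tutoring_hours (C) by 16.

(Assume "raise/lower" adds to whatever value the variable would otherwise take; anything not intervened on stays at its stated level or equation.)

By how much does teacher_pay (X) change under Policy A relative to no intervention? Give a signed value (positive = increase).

-16

Baseline:
  C = 134
  B = 61
  X = 61 + 134 − 5·61 = -110
Policy A (C − 16):
  C = 134 − 16 = 118
  B = 61
  X = 61 + 118 − 5·61 = -126
Change in X: -126 − (-110) = -16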